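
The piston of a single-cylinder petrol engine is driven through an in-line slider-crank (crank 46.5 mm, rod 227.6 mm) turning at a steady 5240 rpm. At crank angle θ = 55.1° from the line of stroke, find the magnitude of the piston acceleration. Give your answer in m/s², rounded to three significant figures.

ω = 2π·5240/60 = 548.7 rad/s
x(θ) = r cosθ + √(L² − r² sin²θ); with ω constant, a = ω²·d²x/dθ².
d²x/dθ² = −r cosθ − r²(cos2θ)/√u − r⁴ sin²2θ/(4u^{3/2}),  u = L² − r² sin²θ = 0.0503473 m².
Substituting r = 0.0465 m, L = 0.2276 m, θ = 55.1°: d²x/dθ² = -0.023368 m.
a = ω²·d²x/dθ² = (548.7)²·(-0.023368) = -7036.4 m/s²;  |a| = 7036.4 m/s².

7040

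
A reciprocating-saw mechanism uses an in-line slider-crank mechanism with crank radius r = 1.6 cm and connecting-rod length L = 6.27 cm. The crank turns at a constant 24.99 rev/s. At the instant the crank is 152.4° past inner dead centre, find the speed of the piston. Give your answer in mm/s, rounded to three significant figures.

ω = 2π·25 = 157 rad/s
For an in-line slider-crank, x = r cosθ + √(L² − r² sin²θ), so v = −rω sinθ·[1 + r cosθ/√(L² − r² sin²θ)].
With r = 0.016 m, L = 0.0627 m, θ = 152.4°: √(L² − r² sin²θ) = 0.06226 m.
v = −0.016·157·0.46330·[1 + 0.016·-0.88620/0.06226] = -0.89885 m/s.
|v| = 0.89885 m/s = 898.85 mm/s.

899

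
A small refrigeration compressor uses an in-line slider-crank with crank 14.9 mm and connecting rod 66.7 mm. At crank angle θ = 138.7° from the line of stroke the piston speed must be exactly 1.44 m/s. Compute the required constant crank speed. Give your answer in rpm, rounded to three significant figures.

1680

For an in-line slider-crank, |v_piston| = rω|sinθ|·[1 + r cosθ/√(L² − r² sin²θ)].
With r = 0.0149 m, L = 0.0667 m, θ = 138.7°: the bracketed kinematic factor |dx/dθ| = 0.0081654 m.
ω = v/|dx/dθ| = 1.44/0.0081654 = 176.35 rad/s.
N = 60ω/(2π) = 1684.1 rpm.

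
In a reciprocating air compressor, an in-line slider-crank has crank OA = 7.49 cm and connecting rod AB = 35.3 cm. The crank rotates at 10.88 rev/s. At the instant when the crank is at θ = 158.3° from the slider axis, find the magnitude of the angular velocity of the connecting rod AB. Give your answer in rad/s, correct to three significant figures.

13.5

ω = 68.36 rad/s (converted from 10.88 rev/s).
The rod makes angle φ with the slider axis where L sinφ = r sinθ; differentiating, L cosφ·φ̇ = r ω cosθ.
L cosφ = √(L² − r² sin²θ) = 0.35191 m.
|ω_rod| = r ω |cosθ| / √(L² − r² sin²θ) = 0.0749·68.36·0.92913/0.35191 = 13.519 rad/s.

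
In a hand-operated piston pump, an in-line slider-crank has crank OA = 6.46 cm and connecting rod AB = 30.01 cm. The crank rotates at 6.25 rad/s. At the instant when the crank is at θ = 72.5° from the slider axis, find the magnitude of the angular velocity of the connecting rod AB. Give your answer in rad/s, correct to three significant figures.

ω = 6.25 rad/s
The rod makes angle φ with the slider axis where L sinφ = r sinθ; differentiating, L cosφ·φ̇ = r ω cosθ.
L cosφ = √(L² − r² sin²θ) = 0.29371 m.
|ω_rod| = r ω |cosθ| / √(L² − r² sin²θ) = 0.0646·6.25·0.30071/0.29371 = 0.41337 rad/s.

0.413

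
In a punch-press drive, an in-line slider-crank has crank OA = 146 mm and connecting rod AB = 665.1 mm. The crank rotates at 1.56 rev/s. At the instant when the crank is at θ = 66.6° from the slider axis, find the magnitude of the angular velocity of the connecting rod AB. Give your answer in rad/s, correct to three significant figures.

0.872

ω = 9.802 rad/s (converted from 1.56 rev/s).
The rod makes angle φ with the slider axis where L sinφ = r sinθ; differentiating, L cosφ·φ̇ = r ω cosθ.
L cosφ = √(L² − r² sin²θ) = 0.65146 m.
|ω_rod| = r ω |cosθ| / √(L² − r² sin²θ) = 0.146·9.802·0.39715/0.65146 = 0.87241 rad/s.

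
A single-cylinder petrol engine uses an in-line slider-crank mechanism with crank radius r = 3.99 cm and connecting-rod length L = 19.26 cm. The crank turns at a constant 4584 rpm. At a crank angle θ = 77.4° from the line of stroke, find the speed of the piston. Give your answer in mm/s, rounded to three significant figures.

19600

ω = 2π·4584/60 = 480 rad/s
For an in-line slider-crank, x = r cosθ + √(L² − r² sin²θ), so v = −rω sinθ·[1 + r cosθ/√(L² − r² sin²θ)].
With r = 0.0399 m, L = 0.1926 m, θ = 77.4°: √(L² − r² sin²θ) = 0.18862 m.
v = −0.0399·480·0.97592·[1 + 0.0399·0.21814/0.18862] = -19.555 m/s.
|v| = 19.555 m/s = 19555 mm/s.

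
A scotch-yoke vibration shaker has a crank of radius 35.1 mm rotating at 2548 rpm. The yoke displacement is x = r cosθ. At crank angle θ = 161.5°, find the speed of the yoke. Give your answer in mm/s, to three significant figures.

ω = 266.8 rad/s (from 2548 rpm).
x = r cosθ ⇒ ẋ = −rω sinθ.
|v| = rω|sinθ| = 0.0351·266.8·|sin 161.5°| = 2.9717 m/s = 2971.7 mm/s.

2970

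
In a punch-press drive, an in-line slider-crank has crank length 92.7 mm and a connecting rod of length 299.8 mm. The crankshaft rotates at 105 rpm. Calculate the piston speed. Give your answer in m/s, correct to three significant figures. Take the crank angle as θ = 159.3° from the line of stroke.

ω = 2π·105/60 = 11 rad/s
For an in-line slider-crank, x = r cosθ + √(L² − r² sin²θ), so v = −rω sinθ·[1 + r cosθ/√(L² − r² sin²θ)].
With r = 0.0927 m, L = 0.2998 m, θ = 159.3°: √(L² − r² sin²θ) = 0.298 m.
v = −0.0927·11·0.35347·[1 + 0.0927·-0.93544/0.298] = -0.25545 m/s.
|v| = 0.25545 m/s.

0.255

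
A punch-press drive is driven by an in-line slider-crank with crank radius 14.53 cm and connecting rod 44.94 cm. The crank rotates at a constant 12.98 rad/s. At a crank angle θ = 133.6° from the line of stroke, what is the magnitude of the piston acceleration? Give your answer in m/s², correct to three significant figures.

17.1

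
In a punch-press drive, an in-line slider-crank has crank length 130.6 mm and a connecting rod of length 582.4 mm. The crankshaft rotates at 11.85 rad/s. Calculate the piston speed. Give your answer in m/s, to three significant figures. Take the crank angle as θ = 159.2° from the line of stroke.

ω = 11.85 rad/s
For an in-line slider-crank, x = r cosθ + √(L² − r² sin²θ), so v = −rω sinθ·[1 + r cosθ/√(L² − r² sin²θ)].
With r = 0.1306 m, L = 0.5824 m, θ = 159.2°: √(L² − r² sin²θ) = 0.58055 m.
v = −0.1306·11.85·0.35511·[1 + 0.1306·-0.93483/0.58055] = -0.43399 m/s.
|v| = 0.43399 m/s.

0.434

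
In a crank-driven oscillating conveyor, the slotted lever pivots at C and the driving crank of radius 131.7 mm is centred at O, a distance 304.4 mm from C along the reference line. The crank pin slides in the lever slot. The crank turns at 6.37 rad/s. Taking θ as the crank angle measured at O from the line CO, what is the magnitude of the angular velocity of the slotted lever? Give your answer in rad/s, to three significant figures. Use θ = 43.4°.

ω = 6.37 rad/s
Crank pin A relative to C: A = (d + r cosθ, r sinθ); lever angle φ = atan2(r sinθ, d + r cosθ).
Differentiating tanφ: φ̇ = rω(d cosθ + r)/(d² + r² + 2dr cosθ).
d² + r² + 2dr cosθ = |CA|² = 0.16826 m²;  d cosθ + r = +0.35287 m.
|ω_lever| = |0.1317·6.37·+0.35287| / 0.16826 = 1.7594 rad/s.

1.76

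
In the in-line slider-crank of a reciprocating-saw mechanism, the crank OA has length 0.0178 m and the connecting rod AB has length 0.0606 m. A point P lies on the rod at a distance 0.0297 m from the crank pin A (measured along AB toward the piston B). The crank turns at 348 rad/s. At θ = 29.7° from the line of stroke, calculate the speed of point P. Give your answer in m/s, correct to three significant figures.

4.41

ω = 348 rad/s.  Crank-pin speed |V_A| = rω = 6.1944 m/s, perpendicular to OA.
Rod angle: sinφ = −(r/L) sinθ ⇒ φ = -8.368°; ω_rod = −rω cosθ/√(L²−r²sin²θ) = -89.745 rad/s.
V_P = V_A + ω_rod × AP, with AP = 0.0297 m along the rod.
Components: V_Px = −rω sinθ − a·ω_rod·sinφ = -3.457 m/s;  V_Py = rω cosθ + a·ω_rod·cosφ = +2.7436 m/s.
|V_P| = √(V_Px² + V_Py²) = 4.4134 m/s.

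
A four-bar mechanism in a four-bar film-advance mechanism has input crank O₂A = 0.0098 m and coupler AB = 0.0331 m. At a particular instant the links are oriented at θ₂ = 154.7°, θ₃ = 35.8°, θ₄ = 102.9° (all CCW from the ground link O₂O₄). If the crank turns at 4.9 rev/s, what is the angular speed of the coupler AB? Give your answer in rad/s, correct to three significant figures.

7.78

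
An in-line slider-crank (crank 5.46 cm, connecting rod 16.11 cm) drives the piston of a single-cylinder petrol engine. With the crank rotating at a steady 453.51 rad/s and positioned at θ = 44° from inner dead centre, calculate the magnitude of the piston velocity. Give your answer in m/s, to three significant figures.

ω = 453.5 rad/s
For an in-line slider-crank, x = r cosθ + √(L² − r² sin²θ), so v = −rω sinθ·[1 + r cosθ/√(L² − r² sin²θ)].
With r = 0.0546 m, L = 0.1611 m, θ = 44°: √(L² − r² sin²θ) = 0.15657 m.
v = −0.0546·453.5·0.69466·[1 + 0.0546·0.71934/0.15657] = -21.516 m/s.
|v| = 21.516 m/s.

21.5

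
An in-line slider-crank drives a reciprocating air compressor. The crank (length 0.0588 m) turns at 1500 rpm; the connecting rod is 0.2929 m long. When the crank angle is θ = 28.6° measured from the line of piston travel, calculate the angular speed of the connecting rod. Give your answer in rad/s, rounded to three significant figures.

27.8

ω = 157.1 rad/s (converted from 1500 rpm).
The rod makes angle φ with the slider axis where L sinφ = r sinθ; differentiating, L cosφ·φ̇ = r ω cosθ.
L cosφ = √(L² − r² sin²θ) = 0.29154 m.
|ω_rod| = r ω |cosθ| / √(L² − r² sin²θ) = 0.0588·157.1·0.87798/0.29154 = 27.815 rad/s.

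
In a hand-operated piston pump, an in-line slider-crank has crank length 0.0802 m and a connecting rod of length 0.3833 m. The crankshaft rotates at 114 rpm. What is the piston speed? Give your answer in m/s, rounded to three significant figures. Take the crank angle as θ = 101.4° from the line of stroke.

ω = 2π·114/60 = 11.94 rad/s
For an in-line slider-crank, x = r cosθ + √(L² − r² sin²θ), so v = −rω sinθ·[1 + r cosθ/√(L² − r² sin²θ)].
With r = 0.0802 m, L = 0.3833 m, θ = 101.4°: √(L² − r² sin²θ) = 0.37515 m.
v = −0.0802·11.94·0.98027·[1 + 0.0802·-0.19766/0.37515] = -0.89888 m/s.
|v| = 0.89888 m/s.

0.899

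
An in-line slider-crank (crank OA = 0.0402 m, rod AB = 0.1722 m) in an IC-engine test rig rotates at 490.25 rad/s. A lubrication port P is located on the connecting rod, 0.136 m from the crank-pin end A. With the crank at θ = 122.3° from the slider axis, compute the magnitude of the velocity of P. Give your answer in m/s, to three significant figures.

15.1

ω = 490.2 rad/s.  Crank-pin speed |V_A| = rω = 19.708 m/s, perpendicular to OA.
Rod angle: sinφ = −(r/L) sinθ ⇒ φ = -11.381°; ω_rod = −rω cosθ/√(L²−r²sin²θ) = +62.382 rad/s.
V_P = V_A + ω_rod × AP, with AP = 0.136 m along the rod.
Components: V_Px = −rω sinθ − a·ω_rod·sinφ = -14.984 m/s;  V_Py = rω cosθ + a·ω_rod·cosφ = -2.2138 m/s.
|V_P| = √(V_Px² + V_Py²) = 15.147 m/s.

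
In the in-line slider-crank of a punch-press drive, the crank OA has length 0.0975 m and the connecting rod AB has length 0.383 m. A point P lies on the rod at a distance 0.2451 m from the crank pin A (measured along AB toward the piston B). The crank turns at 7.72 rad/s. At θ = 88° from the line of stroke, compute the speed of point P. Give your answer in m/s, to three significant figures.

0.757

ω = 7.72 rad/s.  Crank-pin speed |V_A| = rω = 0.7527 m/s, perpendicular to OA.
Rod angle: sinφ = −(r/L) sinθ ⇒ φ = -14.739°; ω_rod = −rω cosθ/√(L²−r²sin²θ) = -0.070921 rad/s.
V_P = V_A + ω_rod × AP, with AP = 0.2451 m along the rod.
Components: V_Px = −rω sinθ − a·ω_rod·sinφ = -0.75666 m/s;  V_Py = rω cosθ + a·ω_rod·cosφ = +0.0094582 m/s.
|V_P| = √(V_Px² + V_Py²) = 0.75672 m/s.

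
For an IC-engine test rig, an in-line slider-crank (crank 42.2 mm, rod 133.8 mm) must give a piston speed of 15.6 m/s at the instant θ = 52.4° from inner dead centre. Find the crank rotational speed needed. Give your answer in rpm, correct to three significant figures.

3720

For an in-line slider-crank, |v_piston| = rω|sinθ|·[1 + r cosθ/√(L² − r² sin²θ)].
With r = 0.0422 m, L = 0.1338 m, θ = 52.4°: the bracketed kinematic factor |dx/dθ| = 0.04008 m.
ω = v/|dx/dθ| = 15.6/0.04008 = 389.23 rad/s.
N = 60ω/(2π) = 3716.8 rpm.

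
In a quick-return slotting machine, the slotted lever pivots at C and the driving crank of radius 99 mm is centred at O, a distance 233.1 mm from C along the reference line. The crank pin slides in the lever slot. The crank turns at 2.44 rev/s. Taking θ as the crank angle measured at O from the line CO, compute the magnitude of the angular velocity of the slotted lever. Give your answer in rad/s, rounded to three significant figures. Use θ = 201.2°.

ω = 15.33 rad/s (from 2.44 rev/s).
Crank pin A relative to C: A = (d + r cosθ, r sinθ); lever angle φ = atan2(r sinθ, d + r cosθ).
Differentiating tanφ: φ̇ = rω(d cosθ + r)/(d² + r² + 2dr cosθ).
d² + r² + 2dr cosθ = |CA|² = 0.0211063 m²;  d cosθ + r = -0.11832 m.
|ω_lever| = |0.099·15.33·-0.11832| / 0.0211063 = 8.5088 rad/s.

8.51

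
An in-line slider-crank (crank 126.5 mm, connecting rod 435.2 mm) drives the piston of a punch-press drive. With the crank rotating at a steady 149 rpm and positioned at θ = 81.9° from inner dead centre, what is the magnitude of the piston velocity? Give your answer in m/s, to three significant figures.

2.04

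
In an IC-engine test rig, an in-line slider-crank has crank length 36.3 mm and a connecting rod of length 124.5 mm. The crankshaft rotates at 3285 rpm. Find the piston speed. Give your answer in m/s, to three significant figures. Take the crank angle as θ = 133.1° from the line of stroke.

ω = 2π·3285/60 = 344 rad/s
For an in-line slider-crank, x = r cosθ + √(L² − r² sin²θ), so v = −rω sinθ·[1 + r cosθ/√(L² − r² sin²θ)].
With r = 0.0363 m, L = 0.1245 m, θ = 133.1°: √(L² − r² sin²θ) = 0.12165 m.
v = −0.0363·344·0.73016·[1 + 0.0363·-0.68327/0.12165] = -7.2587 m/s.
|v| = 7.2587 m/s.

7.26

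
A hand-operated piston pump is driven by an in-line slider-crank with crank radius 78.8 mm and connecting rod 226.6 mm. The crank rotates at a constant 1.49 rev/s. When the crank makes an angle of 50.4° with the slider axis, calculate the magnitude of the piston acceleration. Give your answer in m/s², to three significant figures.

ω = 2π·1.49 = 9.362 rad/s
x(θ) = r cosθ + √(L² − r² sin²θ); with ω constant, a = ω²·d²x/dθ².
d²x/dθ² = −r cosθ − r²(cos2θ)/√u − r⁴ sin²2θ/(4u^{3/2}),  u = L² − r² sin²θ = 0.0476611 m².
Substituting r = 0.0788 m, L = 0.2266 m, θ = 50.4°: d²x/dθ² = -0.045793 m.
a = ω²·d²x/dθ² = (9.362)²·(-0.045793) = -4.0136 m/s²;  |a| = 4.0136 m/s².

4.01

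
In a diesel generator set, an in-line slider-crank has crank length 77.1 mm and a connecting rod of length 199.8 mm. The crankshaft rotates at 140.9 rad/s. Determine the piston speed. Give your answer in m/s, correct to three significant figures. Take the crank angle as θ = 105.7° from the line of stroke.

ω = 140.9 rad/s
For an in-line slider-crank, x = r cosθ + √(L² − r² sin²θ), so v = −rω sinθ·[1 + r cosθ/√(L² − r² sin²θ)].
With r = 0.0771 m, L = 0.1998 m, θ = 105.7°: √(L² − r² sin²θ) = 0.1855 m.
v = −0.0771·140.9·0.96269·[1 + 0.0771·-0.27060/0.1855] = -9.2819 m/s.
|v| = 9.2819 m/s.

9.28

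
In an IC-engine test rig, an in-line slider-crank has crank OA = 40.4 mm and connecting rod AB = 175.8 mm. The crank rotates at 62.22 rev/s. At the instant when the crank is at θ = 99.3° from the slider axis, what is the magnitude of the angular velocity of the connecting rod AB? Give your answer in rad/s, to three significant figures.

14.9

ω = 390.9 rad/s (converted from 62.22 rev/s).
The rod makes angle φ with the slider axis where L sinφ = r sinθ; differentiating, L cosφ·φ̇ = r ω cosθ.
L cosφ = √(L² − r² sin²θ) = 0.17122 m.
|ω_rod| = r ω |cosθ| / √(L² − r² sin²θ) = 0.0404·390.9·0.16160/0.17122 = 14.907 rad/s.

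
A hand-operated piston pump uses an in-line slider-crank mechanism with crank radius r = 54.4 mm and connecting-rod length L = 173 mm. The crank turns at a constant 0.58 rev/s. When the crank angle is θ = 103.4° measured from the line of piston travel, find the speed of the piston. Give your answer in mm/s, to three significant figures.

ω = 2π·0.58 = 3.644 rad/s
For an in-line slider-crank, x = r cosθ + √(L² − r² sin²θ), so v = −rω sinθ·[1 + r cosθ/√(L² − r² sin²θ)].
With r = 0.0544 m, L = 0.173 m, θ = 103.4°: √(L² − r² sin²θ) = 0.16471 m.
v = −0.0544·3.644·0.97278·[1 + 0.0544·-0.23175/0.16471] = -0.17809 m/s.
|v| = 0.17809 m/s = 178.09 mm/s.

178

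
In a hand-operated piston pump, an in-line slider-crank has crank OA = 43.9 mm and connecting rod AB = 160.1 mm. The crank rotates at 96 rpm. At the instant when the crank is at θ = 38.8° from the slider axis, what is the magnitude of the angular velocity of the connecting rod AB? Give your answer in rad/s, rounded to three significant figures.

2.18

ω = 10.05 rad/s (converted from 96 rpm).
The rod makes angle φ with the slider axis where L sinφ = r sinθ; differentiating, L cosφ·φ̇ = r ω cosθ.
L cosφ = √(L² − r² sin²θ) = 0.15772 m.
|ω_rod| = r ω |cosθ| / √(L² − r² sin²θ) = 0.0439·10.05·0.77934/0.15772 = 2.1807 rad/s.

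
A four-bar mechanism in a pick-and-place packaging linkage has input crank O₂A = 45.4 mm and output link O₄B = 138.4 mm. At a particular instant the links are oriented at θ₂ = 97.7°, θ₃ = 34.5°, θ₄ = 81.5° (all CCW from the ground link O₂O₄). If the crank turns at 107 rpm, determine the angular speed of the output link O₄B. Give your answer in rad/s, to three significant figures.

4.49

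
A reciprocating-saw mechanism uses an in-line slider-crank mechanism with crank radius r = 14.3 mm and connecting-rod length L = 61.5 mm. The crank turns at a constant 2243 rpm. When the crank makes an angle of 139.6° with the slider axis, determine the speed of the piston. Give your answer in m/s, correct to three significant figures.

1.79

ω = 2π·2243/60 = 234.9 rad/s
For an in-line slider-crank, x = r cosθ + √(L² − r² sin²θ), so v = −rω sinθ·[1 + r cosθ/√(L² − r² sin²θ)].
With r = 0.0143 m, L = 0.0615 m, θ = 139.6°: √(L² − r² sin²θ) = 0.060798 m.
v = −0.0143·234.9·0.64812·[1 + 0.0143·-0.76154/0.060798] = -1.787 m/s.
|v| = 1.787 m/s.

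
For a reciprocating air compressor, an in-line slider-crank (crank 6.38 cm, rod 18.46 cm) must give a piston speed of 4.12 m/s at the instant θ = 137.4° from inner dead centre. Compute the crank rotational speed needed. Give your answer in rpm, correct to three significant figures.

For an in-line slider-crank, |v_piston| = rω|sinθ|·[1 + r cosθ/√(L² − r² sin²θ)].
With r = 0.0638 m, L = 0.1846 m, θ = 137.4°: the bracketed kinematic factor |dx/dθ| = 0.031885 m.
ω = v/|dx/dθ| = 4.12/0.031885 = 129.22 rad/s.
N = 60ω/(2π) = 1233.9 rpm.

1230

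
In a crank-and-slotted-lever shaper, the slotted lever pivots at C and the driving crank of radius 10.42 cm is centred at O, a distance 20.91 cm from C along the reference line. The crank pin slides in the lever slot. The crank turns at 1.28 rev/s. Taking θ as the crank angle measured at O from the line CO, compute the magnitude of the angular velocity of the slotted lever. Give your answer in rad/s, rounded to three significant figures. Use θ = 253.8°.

0.906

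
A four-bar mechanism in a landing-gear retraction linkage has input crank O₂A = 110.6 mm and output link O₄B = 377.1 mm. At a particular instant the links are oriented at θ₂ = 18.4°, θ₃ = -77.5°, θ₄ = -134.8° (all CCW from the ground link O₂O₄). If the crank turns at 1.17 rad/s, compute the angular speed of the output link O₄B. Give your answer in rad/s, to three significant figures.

ω₂ = 1.17 rad/s
Differentiating the loop-closure r₂e^{iθ₂}+r₃e^{iθ₃}=r₁+r₄e^{iθ₄} gives r₂ω₂e^{iθ₂}+r₃ω₃e^{iθ₃}=r₄ω₄e^{iθ₄}.
Eliminating the other unknown: ω₄ = r₂ω₂ sin(θ₂−θ₃) / [r₄ sin(θ₄−θ₃)].
Numerator sine = +0.99470; denominator sine = -0.84151.
Result = 0.1106·1.17·(+0.99470) / (0.3771·(-0.84151)) = -0.40562 rad/s; magnitude 0.40562 rad/s.

0.406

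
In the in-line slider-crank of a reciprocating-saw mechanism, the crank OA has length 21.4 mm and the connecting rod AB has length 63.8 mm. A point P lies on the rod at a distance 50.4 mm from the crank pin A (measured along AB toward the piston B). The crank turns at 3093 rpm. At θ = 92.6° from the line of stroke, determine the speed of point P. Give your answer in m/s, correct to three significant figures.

ω = 323.9 rad/s.  Crank-pin speed |V_A| = rω = 6.9314 m/s, perpendicular to OA.
Rod angle: sinφ = −(r/L) sinθ ⇒ φ = -19.577°; ω_rod = −rω cosθ/√(L²−r²sin²θ) = +5.2308 rad/s.
V_P = V_A + ω_rod × AP, with AP = 0.0504 m along the rod.
Components: V_Px = −rω sinθ − a·ω_rod·sinφ = -6.8359 m/s;  V_Py = rω cosθ + a·ω_rod·cosφ = -0.06604 m/s.
|V_P| = √(V_Px² + V_Py²) = 6.8363 m/s.

6.84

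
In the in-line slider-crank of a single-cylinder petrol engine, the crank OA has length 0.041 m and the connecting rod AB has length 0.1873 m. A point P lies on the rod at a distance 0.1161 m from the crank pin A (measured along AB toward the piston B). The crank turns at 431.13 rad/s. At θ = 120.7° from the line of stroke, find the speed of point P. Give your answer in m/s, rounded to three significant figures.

ω = 431.1 rad/s.  Crank-pin speed |V_A| = rω = 17.676 m/s, perpendicular to OA.
Rod angle: sinφ = −(r/L) sinθ ⇒ φ = -10.849°; ω_rod = −rω cosθ/√(L²−r²sin²θ) = +49.059 rad/s.
V_P = V_A + ω_rod × AP, with AP = 0.1161 m along the rod.
Components: V_Px = −rω sinθ − a·ω_rod·sinφ = -14.127 m/s;  V_Py = rω cosθ + a·ω_rod·cosφ = -3.4306 m/s.
|V_P| = √(V_Px² + V_Py²) = 14.538 m/s.

14.5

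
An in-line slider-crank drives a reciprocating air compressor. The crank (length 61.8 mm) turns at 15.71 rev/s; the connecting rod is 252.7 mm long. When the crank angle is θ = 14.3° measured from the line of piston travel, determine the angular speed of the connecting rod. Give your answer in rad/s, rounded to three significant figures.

ω = 98.71 rad/s (converted from 15.71 rev/s).
The rod makes angle φ with the slider axis where L sinφ = r sinθ; differentiating, L cosφ·φ̇ = r ω cosθ.
L cosφ = √(L² − r² sin²θ) = 0.25224 m.
|ω_rod| = r ω |cosθ| / √(L² − r² sin²θ) = 0.0618·98.71·0.96902/0.25224 = 23.435 rad/s.

23.4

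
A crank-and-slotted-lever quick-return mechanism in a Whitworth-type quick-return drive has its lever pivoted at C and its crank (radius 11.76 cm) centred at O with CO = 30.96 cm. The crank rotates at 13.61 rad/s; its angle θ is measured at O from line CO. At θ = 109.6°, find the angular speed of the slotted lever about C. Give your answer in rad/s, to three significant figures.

ω = 13.61 rad/s
Crank pin A relative to C: A = (d + r cosθ, r sinθ); lever angle φ = atan2(r sinθ, d + r cosθ).
Differentiating tanφ: φ̇ = rω(d cosθ + r)/(d² + r² + 2dr cosθ).
d² + r² + 2dr cosθ = |CA|² = 0.085255 m²;  d cosθ + r = +0.013744 m.
|ω_lever| = |0.1176·13.61·+0.013744| / 0.085255 = 0.25803 rad/s.

0.258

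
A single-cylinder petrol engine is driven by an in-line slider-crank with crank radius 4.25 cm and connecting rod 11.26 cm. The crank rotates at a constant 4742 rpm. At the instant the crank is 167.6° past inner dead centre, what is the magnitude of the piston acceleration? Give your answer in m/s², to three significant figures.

6610

ω = 2π·4742/60 = 496.6 rad/s
x(θ) = r cosθ + √(L² − r² sin²θ); with ω constant, a = ω²·d²x/dθ².
d²x/dθ² = −r cosθ − r²(cos2θ)/√u − r⁴ sin²2θ/(4u^{3/2}),  u = L² − r² sin²θ = 0.0125955 m².
Substituting r = 0.0425 m, L = 0.1126 m, θ = 167.6°: d²x/dθ² = +0.026797 m.
a = ω²·d²x/dθ² = (496.6)²·(+0.026797) = +6608 m/s²;  |a| = 6608 m/s².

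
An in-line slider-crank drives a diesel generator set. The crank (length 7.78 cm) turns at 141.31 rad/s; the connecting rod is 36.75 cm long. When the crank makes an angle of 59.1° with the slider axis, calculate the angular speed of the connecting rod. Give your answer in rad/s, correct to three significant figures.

15.6

ω = 141.3 rad/s
The rod makes angle φ with the slider axis where L sinφ = r sinθ; differentiating, L cosφ·φ̇ = r ω cosθ.
L cosφ = √(L² − r² sin²θ) = 0.36139 m.
|ω_rod| = r ω |cosθ| / √(L² − r² sin²θ) = 0.0778·141.3·0.51354/0.36139 = 15.623 rad/s.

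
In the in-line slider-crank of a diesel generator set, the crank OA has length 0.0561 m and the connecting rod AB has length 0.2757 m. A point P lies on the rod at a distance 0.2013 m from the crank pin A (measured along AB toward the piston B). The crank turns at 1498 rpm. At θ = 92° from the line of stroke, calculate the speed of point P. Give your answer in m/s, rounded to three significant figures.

ω = 156.9 rad/s.  Crank-pin speed |V_A| = rω = 8.8004 m/s, perpendicular to OA.
Rod angle: sinφ = −(r/L) sinθ ⇒ φ = -11.733°; ω_rod = −rω cosθ/√(L²−r²sin²θ) = +1.1378 rad/s.
V_P = V_A + ω_rod × AP, with AP = 0.2013 m along the rod.
Components: V_Px = −rω sinθ − a·ω_rod·sinφ = -8.7485 m/s;  V_Py = rω cosθ + a·ω_rod·cosφ = -0.082882 m/s.
|V_P| = √(V_Px² + V_Py²) = 8.7489 m/s.

8.75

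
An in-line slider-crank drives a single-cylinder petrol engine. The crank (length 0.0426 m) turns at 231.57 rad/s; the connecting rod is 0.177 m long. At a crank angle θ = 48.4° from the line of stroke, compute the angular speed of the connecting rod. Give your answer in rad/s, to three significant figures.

ω = 231.6 rad/s
The rod makes angle φ with the slider axis where L sinφ = r sinθ; differentiating, L cosφ·φ̇ = r ω cosθ.
L cosφ = √(L² − r² sin²θ) = 0.17411 m.
|ω_rod| = r ω |cosθ| / √(L² − r² sin²θ) = 0.0426·231.6·0.66393/0.17411 = 37.617 rad/s.

37.6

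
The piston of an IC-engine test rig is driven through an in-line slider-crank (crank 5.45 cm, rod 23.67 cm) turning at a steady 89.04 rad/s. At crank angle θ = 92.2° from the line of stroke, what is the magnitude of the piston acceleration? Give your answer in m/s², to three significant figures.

119

ω = 89.04 rad/s
x(θ) = r cosθ + √(L² − r² sin²θ); with ω constant, a = ω²·d²x/dθ².
d²x/dθ² = −r cosθ − r²(cos2θ)/√u − r⁴ sin²2θ/(4u^{3/2}),  u = L² − r² sin²θ = 0.053061 m².
Substituting r = 0.0545 m, L = 0.2367 m, θ = 92.2°: d²x/dθ² = +0.014948 m.
a = ω²·d²x/dθ² = (89.04)²·(+0.014948) = +118.51 m/s²;  |a| = 118.51 m/s².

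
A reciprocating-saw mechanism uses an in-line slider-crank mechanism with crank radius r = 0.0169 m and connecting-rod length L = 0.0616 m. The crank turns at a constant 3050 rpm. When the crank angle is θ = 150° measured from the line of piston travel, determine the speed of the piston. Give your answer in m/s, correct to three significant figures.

2.05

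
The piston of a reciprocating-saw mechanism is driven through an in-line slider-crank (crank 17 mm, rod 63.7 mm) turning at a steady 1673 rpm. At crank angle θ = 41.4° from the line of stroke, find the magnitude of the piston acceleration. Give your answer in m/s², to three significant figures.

ω = 2π·1673/60 = 175.2 rad/s
x(θ) = r cosθ + √(L² − r² sin²θ); with ω constant, a = ω²·d²x/dθ².
d²x/dθ² = −r cosθ − r²(cos2θ)/√u − r⁴ sin²2θ/(4u^{3/2}),  u = L² − r² sin²θ = 0.0039313 m².
Substituting r = 0.017 m, L = 0.0637 m, θ = 41.4°: d²x/dθ² = -0.013413 m.
a = ω²·d²x/dθ² = (175.2)²·(-0.013413) = -411.69 m/s²;  |a| = 411.69 m/s².

412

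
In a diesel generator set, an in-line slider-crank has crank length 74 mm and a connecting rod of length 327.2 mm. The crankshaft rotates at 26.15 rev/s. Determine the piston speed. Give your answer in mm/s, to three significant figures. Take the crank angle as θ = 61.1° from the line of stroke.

11800

ω = 2π·26.1 = 164.3 rad/s
For an in-line slider-crank, x = r cosθ + √(L² − r² sin²θ), so v = −rω sinθ·[1 + r cosθ/√(L² − r² sin²θ)].
With r = 0.074 m, L = 0.3272 m, θ = 61.1°: √(L² − r² sin²θ) = 0.32072 m.
v = −0.074·164.3·0.87546·[1 + 0.074·0.48328/0.32072] = -11.831 m/s.
|v| = 11.831 m/s = 11831 mm/s.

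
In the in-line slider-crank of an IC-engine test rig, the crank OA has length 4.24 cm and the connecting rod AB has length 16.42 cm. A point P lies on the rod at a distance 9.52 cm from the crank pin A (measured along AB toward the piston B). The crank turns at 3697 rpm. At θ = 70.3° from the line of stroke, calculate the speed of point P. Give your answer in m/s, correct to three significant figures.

ω = 387.1 rad/s.  Crank-pin speed |V_A| = rω = 16.415 m/s, perpendicular to OA.
Rod angle: sinφ = −(r/L) sinθ ⇒ φ = -14.070°; ω_rod = −rω cosθ/√(L²−r²sin²θ) = -34.742 rad/s.
V_P = V_A + ω_rod × AP, with AP = 0.0952 m along the rod.
Components: V_Px = −rω sinθ − a·ω_rod·sinφ = -16.258 m/s;  V_Py = rω cosθ + a·ω_rod·cosφ = +2.3253 m/s.
|V_P| = √(V_Px² + V_Py²) = 16.424 m/s.

16.4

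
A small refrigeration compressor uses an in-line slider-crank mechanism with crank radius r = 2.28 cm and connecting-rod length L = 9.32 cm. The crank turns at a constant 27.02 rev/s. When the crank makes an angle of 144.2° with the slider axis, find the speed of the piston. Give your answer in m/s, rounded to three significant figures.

1.81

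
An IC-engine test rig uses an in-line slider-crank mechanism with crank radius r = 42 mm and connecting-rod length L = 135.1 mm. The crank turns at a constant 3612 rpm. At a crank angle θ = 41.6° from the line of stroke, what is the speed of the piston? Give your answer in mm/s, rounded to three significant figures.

13100

ω = 2π·3612/60 = 378.2 rad/s
For an in-line slider-crank, x = r cosθ + √(L² − r² sin²θ), so v = −rω sinθ·[1 + r cosθ/√(L² − r² sin²θ)].
With r = 0.042 m, L = 0.1351 m, θ = 41.6°: √(L² − r² sin²θ) = 0.13219 m.
v = −0.042·378.2·0.66393·[1 + 0.042·0.74780/0.13219] = -13.053 m/s.
|v| = 13.053 m/s = 13053 mm/s.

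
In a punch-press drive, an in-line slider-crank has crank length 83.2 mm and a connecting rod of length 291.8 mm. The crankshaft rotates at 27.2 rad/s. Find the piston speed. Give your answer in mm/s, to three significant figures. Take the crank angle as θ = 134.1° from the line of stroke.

ω = 27.2 rad/s
For an in-line slider-crank, x = r cosθ + √(L² − r² sin²θ), so v = −rω sinθ·[1 + r cosθ/√(L² − r² sin²θ)].
With r = 0.0832 m, L = 0.2918 m, θ = 134.1°: √(L² − r² sin²θ) = 0.28562 m.
v = −0.0832·27.2·0.71813·[1 + 0.0832·-0.69591/0.28562] = -1.2957 m/s.
|v| = 1.2957 m/s = 1295.7 mm/s.

1300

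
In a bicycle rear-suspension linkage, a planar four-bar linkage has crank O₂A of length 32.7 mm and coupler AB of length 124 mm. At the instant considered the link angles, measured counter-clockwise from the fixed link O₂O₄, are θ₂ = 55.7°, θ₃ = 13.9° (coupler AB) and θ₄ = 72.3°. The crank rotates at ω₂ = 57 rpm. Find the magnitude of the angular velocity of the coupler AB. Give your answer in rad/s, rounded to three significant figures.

ω₂ = 5.969 rad/s (from 57 rpm).
Differentiating the loop-closure r₂e^{iθ₂}+r₃e^{iθ₃}=r₁+r₄e^{iθ₄} gives r₂ω₂e^{iθ₂}+r₃ω₃e^{iθ₃}=r₄ω₄e^{iθ₄}.
Eliminating the other unknown: ω₃ = r₂ω₂ sin(θ₄−θ₂) / [r₃ sin(θ₃−θ₄)].
Numerator sine = +0.28569; denominator sine = -0.85173.
Result = 0.0327·5.969·(+0.28569) / (0.124·(-0.85173)) = -0.52799 rad/s; magnitude 0.52799 rad/s.

0.528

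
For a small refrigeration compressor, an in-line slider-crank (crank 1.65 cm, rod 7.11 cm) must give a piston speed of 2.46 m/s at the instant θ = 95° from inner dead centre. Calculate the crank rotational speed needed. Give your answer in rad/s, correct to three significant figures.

153

For an in-line slider-crank, |v_piston| = rω|sinθ|·[1 + r cosθ/√(L² − r² sin²θ)].
With r = 0.0165 m, L = 0.0711 m, θ = 95°: the bracketed kinematic factor |dx/dθ| = 0.016095 m.
ω = v/|dx/dθ| = 2.46/0.016095 = 152.84 rad/s.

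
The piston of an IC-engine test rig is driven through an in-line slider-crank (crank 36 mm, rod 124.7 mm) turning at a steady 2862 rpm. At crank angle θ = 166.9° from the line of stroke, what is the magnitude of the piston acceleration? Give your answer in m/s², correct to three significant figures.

2310

ω = 2π·2862/60 = 299.7 rad/s
x(θ) = r cosθ + √(L² − r² sin²θ); with ω constant, a = ω²·d²x/dθ².
d²x/dθ² = −r cosθ − r²(cos2θ)/√u − r⁴ sin²2θ/(4u^{3/2}),  u = L² − r² sin²θ = 0.0154835 m².
Substituting r = 0.036 m, L = 0.1247 m, θ = 166.9°: d²x/dθ² = +0.025675 m.
a = ω²·d²x/dθ² = (299.7)²·(+0.025675) = +2306.3 m/s²;  |a| = 2306.3 m/s².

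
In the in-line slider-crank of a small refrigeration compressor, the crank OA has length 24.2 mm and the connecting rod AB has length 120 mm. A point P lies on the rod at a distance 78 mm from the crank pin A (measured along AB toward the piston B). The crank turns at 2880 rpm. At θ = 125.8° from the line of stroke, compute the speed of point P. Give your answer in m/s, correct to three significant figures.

5.66

ω = 301.6 rad/s.  Crank-pin speed |V_A| = rω = 7.2985 m/s, perpendicular to OA.
Rod angle: sinφ = −(r/L) sinθ ⇒ φ = -9.414°; ω_rod = −rω cosθ/√(L²−r²sin²θ) = +36.064 rad/s.
V_P = V_A + ω_rod × AP, with AP = 0.078 m along the rod.
Components: V_Px = −rω sinθ − a·ω_rod·sinφ = -5.4595 m/s;  V_Py = rω cosθ + a·ω_rod·cosφ = -1.4943 m/s.
|V_P| = √(V_Px² + V_Py²) = 5.6603 m/s.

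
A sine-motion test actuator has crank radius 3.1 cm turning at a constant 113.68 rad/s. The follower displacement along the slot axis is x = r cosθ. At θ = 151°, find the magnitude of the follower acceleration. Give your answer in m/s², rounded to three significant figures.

ω = 113.7 rad/s
x = r cosθ ⇒ ẍ = −rω² cosθ (ω constant).
|a| = rω²|cosθ| = 0.031·(113.7)²·|cos 151°| = 350.39 m/s².

350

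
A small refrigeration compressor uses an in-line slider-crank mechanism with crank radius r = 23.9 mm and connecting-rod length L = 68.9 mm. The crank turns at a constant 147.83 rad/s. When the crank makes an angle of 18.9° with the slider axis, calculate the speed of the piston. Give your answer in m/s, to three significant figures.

ω = 147.8 rad/s
For an in-line slider-crank, x = r cosθ + √(L² − r² sin²θ), so v = −rω sinθ·[1 + r cosθ/√(L² − r² sin²θ)].
With r = 0.0239 m, L = 0.0689 m, θ = 18.9°: √(L² − r² sin²θ) = 0.068464 m.
v = −0.0239·147.8·0.32392·[1 + 0.0239·0.94609/0.068464] = -1.5224 m/s.
|v| = 1.5224 m/s.

1.52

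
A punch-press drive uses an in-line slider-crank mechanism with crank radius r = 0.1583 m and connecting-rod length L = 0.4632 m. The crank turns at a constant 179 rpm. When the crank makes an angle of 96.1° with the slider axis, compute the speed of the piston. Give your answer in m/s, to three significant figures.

ω = 2π·179/60 = 18.74 rad/s
For an in-line slider-crank, x = r cosθ + √(L² − r² sin²θ), so v = −rω sinθ·[1 + r cosθ/√(L² − r² sin²θ)].
With r = 0.1583 m, L = 0.4632 m, θ = 96.1°: √(L² − r² sin²θ) = 0.43564 m.
v = −0.1583·18.74·0.99434·[1 + 0.1583·-0.10626/0.43564] = -2.8366 m/s.
|v| = 2.8366 m/s.

2.84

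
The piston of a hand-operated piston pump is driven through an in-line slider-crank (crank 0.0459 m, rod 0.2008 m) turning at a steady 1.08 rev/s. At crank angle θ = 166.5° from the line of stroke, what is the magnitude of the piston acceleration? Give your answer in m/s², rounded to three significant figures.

ω = 2π·1.08 = 6.786 rad/s
x(θ) = r cosθ + √(L² − r² sin²θ); with ω constant, a = ω²·d²x/dθ².
d²x/dθ² = −r cosθ − r²(cos2θ)/√u − r⁴ sin²2θ/(4u^{3/2}),  u = L² − r² sin²θ = 0.0402058 m².
Substituting r = 0.0459 m, L = 0.2008 m, θ = 166.5°: d²x/dθ² = +0.035242 m.
a = ω²·d²x/dθ² = (6.786)²·(+0.035242) = +1.6228 m/s²;  |a| = 1.6228 m/s².

1.62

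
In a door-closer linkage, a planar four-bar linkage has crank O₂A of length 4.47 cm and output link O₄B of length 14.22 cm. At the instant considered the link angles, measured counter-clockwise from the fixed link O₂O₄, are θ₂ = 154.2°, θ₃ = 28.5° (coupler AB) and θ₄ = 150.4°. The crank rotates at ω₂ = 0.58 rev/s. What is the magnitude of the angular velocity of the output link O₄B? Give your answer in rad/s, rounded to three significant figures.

1.10

ω₂ = 3.644 rad/s (from 0.58 rev/s).
Differentiating the loop-closure r₂e^{iθ₂}+r₃e^{iθ₃}=r₁+r₄e^{iθ₄} gives r₂ω₂e^{iθ₂}+r₃ω₃e^{iθ₃}=r₄ω₄e^{iθ₄}.
Eliminating the other unknown: ω₄ = r₂ω₂ sin(θ₂−θ₃) / [r₄ sin(θ₄−θ₃)].
Numerator sine = +0.81208; denominator sine = +0.84897.
Result = 0.0447·3.644·(+0.81208) / (0.1422·(+0.84897)) = +1.0958 rad/s; magnitude 1.0958 rad/s.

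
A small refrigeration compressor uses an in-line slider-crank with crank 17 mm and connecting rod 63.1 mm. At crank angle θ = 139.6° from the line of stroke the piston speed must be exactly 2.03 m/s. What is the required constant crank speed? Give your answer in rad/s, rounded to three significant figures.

For an in-line slider-crank, |v_piston| = rω|sinθ|·[1 + r cosθ/√(L² − r² sin²θ)].
With r = 0.017 m, L = 0.0631 m, θ = 139.6°: the bracketed kinematic factor |dx/dθ| = 0.0087222 m.
ω = v/|dx/dθ| = 2.03/0.0087222 = 232.74 rad/s.

233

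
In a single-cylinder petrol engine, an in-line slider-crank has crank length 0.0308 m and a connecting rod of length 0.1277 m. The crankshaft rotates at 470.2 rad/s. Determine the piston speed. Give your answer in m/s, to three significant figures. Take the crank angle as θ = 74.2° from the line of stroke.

ω = 470.2 rad/s
For an in-line slider-crank, x = r cosθ + √(L² − r² sin²θ), so v = −rω sinθ·[1 + r cosθ/√(L² − r² sin²θ)].
With r = 0.0308 m, L = 0.1277 m, θ = 74.2°: √(L² − r² sin²θ) = 0.12421 m.
v = −0.0308·470.2·0.96222·[1 + 0.0308·0.27228/0.12421] = -14.876 m/s.
|v| = 14.876 m/s.

14.9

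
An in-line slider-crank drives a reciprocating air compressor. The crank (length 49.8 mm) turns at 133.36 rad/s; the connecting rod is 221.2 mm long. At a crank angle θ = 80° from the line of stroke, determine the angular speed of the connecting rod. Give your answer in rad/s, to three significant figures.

ω = 133.4 rad/s
The rod makes angle φ with the slider axis where L sinφ = r sinθ; differentiating, L cosφ·φ̇ = r ω cosθ.
L cosφ = √(L² − r² sin²θ) = 0.21569 m.
|ω_rod| = r ω |cosθ| / √(L² − r² sin²θ) = 0.0498·133.4·0.17365/0.21569 = 5.3467 rad/s.

5.35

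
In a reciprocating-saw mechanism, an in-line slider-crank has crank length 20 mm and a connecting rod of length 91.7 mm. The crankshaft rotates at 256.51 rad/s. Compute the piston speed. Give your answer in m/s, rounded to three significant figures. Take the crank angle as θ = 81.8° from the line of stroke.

ω = 256.5 rad/s
For an in-line slider-crank, x = r cosθ + √(L² − r² sin²θ), so v = −rω sinθ·[1 + r cosθ/√(L² − r² sin²θ)].
With r = 0.02 m, L = 0.0917 m, θ = 81.8°: √(L² − r² sin²θ) = 0.089538 m.
v = −0.02·256.5·0.98978·[1 + 0.02·0.14263/0.089538] = -5.2395 m/s.
|v| = 5.2395 m/s.

5.24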